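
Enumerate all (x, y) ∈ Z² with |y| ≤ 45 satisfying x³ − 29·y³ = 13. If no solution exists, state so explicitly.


The equation is x³ - 29y³ = 13. For fixed y, x³ = 29·y³ + 13, so a solution requires the RHS to be a perfect cube.
Strategy: iterate y from -45 to 45, compute RHS = 29·y³ + 13, and check whether it is a (positive or negative) perfect cube.
Check small values of y:
  y = 0: RHS = 13 is not a perfect cube.
  y = 1: RHS = 42 is not a perfect cube.
  y = -1: RHS = -16 is not a perfect cube.
  y = 2: RHS = 245 is not a perfect cube.
  y = -2: RHS = -219 is not a perfect cube.
  y = 3: RHS = 796 is not a perfect cube.
  y = -3: RHS = -770 is not a perfect cube.
Continuing the search up to |y| = 45 finds no solutions either.
No (x, y) in the scanned range satisfies the equation.

No integer solutions with |y| ≤ 45.


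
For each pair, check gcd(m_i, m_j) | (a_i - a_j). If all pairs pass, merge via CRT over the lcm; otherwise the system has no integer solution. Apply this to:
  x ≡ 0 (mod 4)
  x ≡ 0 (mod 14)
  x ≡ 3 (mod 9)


Moduli 4, 14, 9 are not pairwise coprime, so CRT works modulo lcm(m_i) when all pairwise compatibility conditions hold.
Pairwise compatibility: gcd(m_i, m_j) must divide a_i - a_j for every pair.
Merge one congruence at a time:
  Start: x ≡ 0 (mod 4).
  Combine with x ≡ 0 (mod 14): gcd(4, 14) = 2; 0 - 0 = 0, which IS divisible by 2, so compatible.
    Write x = 0 + 4·t and substitute into x ≡ 0 (mod 14): 4·t ≡ 0 − 0 = 0 (mod 14).
    Divide the congruence (and modulus) by g = 2: 2·t ≡ 0 (mod 7).
    The inverse of 2 mod 7 is 4 (since 2·4 = 8 = 1·7 + 1), so t ≡ 4·0 = 0 ≡ 0 (mod 7).
    Then x = 0 + 4·0 = 0, valid modulo lcm(4, 14) = 28: x ≡ 0 (mod 28).
  Combine with x ≡ 3 (mod 9): gcd(28, 9) = 1; 3 - 0 = 3, which IS divisible by 1, so compatible.
    Write x = 0 + 28·t and substitute into x ≡ 3 (mod 9): 28·t ≡ 3 − 0 = 3 (mod 9).
    Reduce coefficients mod 9: 1·t ≡ 3 (mod 9).
    So t ≡ 3 (mod 9).
    Then x = 0 + 28·3 = 84, valid modulo lcm(28, 9) = 252: x ≡ 84 (mod 252).
Verify: 84 mod 4 = 0, 84 mod 14 = 0, 84 mod 9 = 3.

x ≡ 84 (mod 252).


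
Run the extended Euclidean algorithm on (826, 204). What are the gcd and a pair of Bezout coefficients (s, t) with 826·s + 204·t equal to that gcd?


Euclidean algorithm on (826, 204) — divide until remainder is 0:
  826 = 4 · 204 + 10
  204 = 20 · 10 + 4
  10 = 2 · 4 + 2
  4 = 2 · 2 + 0
gcd(826, 204) = 2.
Track Bezout coefficients alongside the remainders: start with r₀ = 826 = a·1 + b·0 (s = 1, t = 0) and r₁ = 204 = a·0 + b·1 (s = 0, t = 1); each new remainder r_{k+1} = r_{k-1} − q_k·r_k inherits s_{k+1} = s_{k-1} − q_k·s_k, t_{k+1} = t_{k-1} − q_k·t_k, so r_k = a·s_k + b·t_k at every step:
  q = 4: r = 10, s = 1 − 4·0 = 1, t = 0 − 4·1 = -4  (check: 826·1 + 204·(-4) = 10)
  q = 20: r = 4, s = 0 − 20·1 = -20, t = 1 − 20·(-4) = 81  (check: 826·(-20) + 204·81 = 4)
  q = 2: r = 2, s = 1 − 2·(-20) = 41, t = -4 − 2·81 = -166  (check: 826·41 + 204·(-166) = 2)
The row with r = 2 (the gcd) gives the Bezout coefficients s = 41, t = -166.
Result: 826 · (41) + 204 · (-166) = 2.

gcd(826, 204) = 2; s = 41, t = -166 (check: 826·41 + 204·(-166) = 2).


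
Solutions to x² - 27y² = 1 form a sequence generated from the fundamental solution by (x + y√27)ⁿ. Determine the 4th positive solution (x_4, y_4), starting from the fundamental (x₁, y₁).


Step 1: Find the fundamental solution (x₁, y₁) of x² - 27y² = 1.
  Expand √27 as a continued fraction. a₀ = ⌊√27⌋ = 5; iterate m_{k+1} = d_k·a_k − m_k, d_{k+1} = (27 − m_{k+1}²)/d_k, a_{k+1} = ⌊(a₀ + m_{k+1})/d_{k+1}⌋ (starting m₀ = 0, d₀ = 1), with convergents p_k = a_k·p_{k-1} + p_{k-2}, q_k = a_k·q_{k-1} + q_{k-2} (p₋₁ = 1, q₋₁ = 0):
  k = 0: a₀ = 5; p₀/q₀ = 5/1; p₀² − 27·q₀² = 25 − 27 = -2.
  k = 1: m = 5, d = 2, a = ⌊(5 + 5)/2⌋ = 5; p/q = (5·5 + 1)/(5·1 + 0) = 26/5; p² − 27·q² = 676 − 675 = 1.
  The first convergent with p² − 27·q² = 1 gives the fundamental solution (x₁, y₁) = (26, 5).
Step 2: Apply the recurrence (x_{n+1}, y_{n+1}) = (x₁x_n + 27y₁y_n, x₁y_n + y₁x_n) repeatedly.
  From (x_1, y_1) = (26, 5): x_2 = 26·26 + 27·5·5 = 1351; y_2 = 26·5 + 5·26 = 260.
  From (x_2, y_2) = (1351, 260): x_3 = 26·1351 + 27·5·260 = 70226; y_3 = 26·260 + 5·1351 = 13515.
  From (x_3, y_3) = (70226, 13515): x_4 = 26·70226 + 27·5·13515 = 3650401; y_4 = 26·13515 + 5·70226 = 702520.
Step 3: Verify x_4² - 27·y_4² = 13325427460801 - 13325427460800 = 1 (should be 1). ✓

(x_1, y_1) = (26, 5); (x_4, y_4) = (3650401, 702520).


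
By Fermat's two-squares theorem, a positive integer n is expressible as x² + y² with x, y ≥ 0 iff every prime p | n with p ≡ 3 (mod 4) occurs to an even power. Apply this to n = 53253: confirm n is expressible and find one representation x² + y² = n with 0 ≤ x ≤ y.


Step 1: Factor n = 53253 = 3^2 · 61 · 97.
Step 2: Check the mod-4 condition on each prime factor: 3 ≡ 3 (mod 4), exponent 2 (must be even); 61 ≡ 1 (mod 4), exponent 1; 97 ≡ 1 (mod 4), exponent 1.
All primes ≡ 3 (mod 4) appear to even exponent (or don't appear), so by the two-squares theorem n IS expressible as a sum of two squares.
Step 3: Build a representation. Group n = k² · m with k = 3 and m = 61 · 97 = 5917 (a product of primes ≡ 1 (mod 4)); a representation of m scales to one of n via (k·x)² + (k·y)² = k²(x² + y²). Each prime p ≡ 1 (mod 4) is itself a sum of two squares; find a² by testing p − a² for a perfect square:
  61: 61 − 1² = 60, 61 − 2² = 57, 61 − 3² = 52, 61 − 4² = 45, 61 − 5² = 36 = 6² ⇒ 61 = 5² + 6².
  97: 97 − 1² = 96, 97 − 2² = 93, 97 − 3² = 88, 97 − 4² = 81 = 9² ⇒ 97 = 4² + 9².
  Combine using the Brahmagupta–Fibonacci identity (a² + b²)(c² + d²) = (ac − bd)² + (ad + bc)² = (ac + bd)² + (ad − bc)²:
  61 · 97 = 5917: from (5² + 6²)(4² + 9²), take (5·4 − 6·9, 5·9 + 6·4) = (20 − 54, 45 + 24) = (-34, 69); dropping signs (only squares matter) gives (34, 69); check 34² + 69² = 1156 + 4761 = 5917 ✓.
  Scale by k = 3: (3·34, 3·69) = (102, 207).
Step 4: Order so x ≤ y and verify: 102² + 207² = 10404 + 42849 = 53253 = n. ✓

n = 53253 = 102² + 207² (one valid representation with x ≤ y).


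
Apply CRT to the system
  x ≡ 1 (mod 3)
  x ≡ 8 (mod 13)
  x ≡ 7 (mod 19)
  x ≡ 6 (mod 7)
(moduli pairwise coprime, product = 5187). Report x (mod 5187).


Product of moduli M = 3 · 13 · 19 · 7 = 5187.
Merge one congruence at a time:
  Start: x ≡ 1 (mod 3).
  Combine with x ≡ 8 (mod 13); new modulus lcm = 39.
    Write x = 1 + 3·t and substitute into x ≡ 8 (mod 13): 3·t ≡ 8 − 1 = 7 (mod 13).
    The inverse of 3 mod 13 is 9 (since 3·9 = 27 = 2·13 + 1), so t ≡ 9·7 = 63 ≡ 11 (mod 13).
    Then x = 1 + 3·11 = 34, valid modulo lcm(3, 13) = 39: x ≡ 34 (mod 39).
  Combine with x ≡ 7 (mod 19); new modulus lcm = 741.
    Write x = 34 + 39·t and substitute into x ≡ 7 (mod 19): 39·t ≡ 7 − 34 = -27 (mod 19).
    Reduce coefficients mod 19: 1·t ≡ 11 (mod 19).
    So t ≡ 11 (mod 19).
    Then x = 34 + 39·11 = 463, valid modulo lcm(39, 19) = 741: x ≡ 463 (mod 741).
  Combine with x ≡ 6 (mod 7); new modulus lcm = 5187.
    Write x = 463 + 741·t and substitute into x ≡ 6 (mod 7): 741·t ≡ 6 − 463 = -457 (mod 7).
    Reduce coefficients mod 7: 6·t ≡ 5 (mod 7).
    The inverse of 6 mod 7 is 6 (since 6·6 = 36 = 5·7 + 1), so t ≡ 6·5 = 30 ≡ 2 (mod 7).
    Then x = 463 + 741·2 = 1945, valid modulo lcm(741, 7) = 5187: x ≡ 1945 (mod 5187).
Verify against each original: 1945 mod 3 = 1, 1945 mod 13 = 8, 1945 mod 19 = 7, 1945 mod 7 = 6.

x ≡ 1945 (mod 5187).


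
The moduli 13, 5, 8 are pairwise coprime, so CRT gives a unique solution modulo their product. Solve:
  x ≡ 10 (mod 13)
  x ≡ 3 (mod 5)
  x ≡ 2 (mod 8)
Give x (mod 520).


Moduli 13, 5, 8 are pairwise coprime; by CRT there is a unique solution modulo M = 13 · 5 · 8 = 520.
Solve pairwise, accumulating the modulus:
  Start with x ≡ 10 (mod 13).
  Combine with x ≡ 3 (mod 5): since gcd(13, 5) = 1, we get a unique residue mod 65.
    Write x = 10 + 13·t and substitute into x ≡ 3 (mod 5): 13·t ≡ 3 − 10 = -7 (mod 5).
    Reduce coefficients mod 5: 3·t ≡ 3 (mod 5).
    The inverse of 3 mod 5 is 2 (since 3·2 = 6 = 1·5 + 1), so t ≡ 2·3 = 6 ≡ 1 (mod 5).
    Then x = 10 + 13·1 = 23, valid modulo lcm(13, 5) = 65: x ≡ 23 (mod 65).
  Combine with x ≡ 2 (mod 8): since gcd(65, 8) = 1, we get a unique residue mod 520.
    Write x = 23 + 65·t and substitute into x ≡ 2 (mod 8): 65·t ≡ 2 − 23 = -21 (mod 8).
    Reduce coefficients mod 8: 1·t ≡ 3 (mod 8).
    So t ≡ 3 (mod 8).
    Then x = 23 + 65·3 = 218, valid modulo lcm(65, 8) = 520: x ≡ 218 (mod 520).
Verify: 218 mod 13 = 10 ✓, 218 mod 5 = 3 ✓, 218 mod 8 = 2 ✓.

x ≡ 218 (mod 520).


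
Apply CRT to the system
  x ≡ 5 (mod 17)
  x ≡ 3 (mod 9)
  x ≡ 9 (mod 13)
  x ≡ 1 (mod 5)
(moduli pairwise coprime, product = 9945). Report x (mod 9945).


Product of moduli M = 17 · 9 · 13 · 5 = 9945.
Merge one congruence at a time:
  Start: x ≡ 5 (mod 17).
  Combine with x ≡ 3 (mod 9); new modulus lcm = 153.
    Write x = 5 + 17·t and substitute into x ≡ 3 (mod 9): 17·t ≡ 3 − 5 = -2 (mod 9).
    Reduce coefficients mod 9: 8·t ≡ 7 (mod 9).
    The inverse of 8 mod 9 is 8 (since 8·8 = 64 = 7·9 + 1), so t ≡ 8·7 = 56 ≡ 2 (mod 9).
    Then x = 5 + 17·2 = 39, valid modulo lcm(17, 9) = 153: x ≡ 39 (mod 153).
  Combine with x ≡ 9 (mod 13); new modulus lcm = 1989.
    Write x = 39 + 153·t and substitute into x ≡ 9 (mod 13): 153·t ≡ 9 − 39 = -30 (mod 13).
    Reduce coefficients mod 13: 10·t ≡ 9 (mod 13).
    The inverse of 10 mod 13 is 4 (since 10·4 = 40 = 3·13 + 1), so t ≡ 4·9 = 36 ≡ 10 (mod 13).
    Then x = 39 + 153·10 = 1569, valid modulo lcm(153, 13) = 1989: x ≡ 1569 (mod 1989).
  Combine with x ≡ 1 (mod 5); new modulus lcm = 9945.
    Write x = 1569 + 1989·t and substitute into x ≡ 1 (mod 5): 1989·t ≡ 1 − 1569 = -1568 (mod 5).
    Reduce coefficients mod 5: 4·t ≡ 2 (mod 5).
    The inverse of 4 mod 5 is 4 (since 4·4 = 16 = 3·5 + 1), so t ≡ 4·2 = 8 ≡ 3 (mod 5).
    Then x = 1569 + 1989·3 = 7536, valid modulo lcm(1989, 5) = 9945: x ≡ 7536 (mod 9945).
Verify against each original: 7536 mod 17 = 5, 7536 mod 9 = 3, 7536 mod 13 = 9, 7536 mod 5 = 1.

x ≡ 7536 (mod 9945).


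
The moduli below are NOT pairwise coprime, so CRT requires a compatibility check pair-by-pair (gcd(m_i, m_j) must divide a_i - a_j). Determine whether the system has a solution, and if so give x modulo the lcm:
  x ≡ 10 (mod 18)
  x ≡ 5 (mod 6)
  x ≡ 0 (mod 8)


Moduli 18, 6, 8 are not pairwise coprime, so CRT works modulo lcm(m_i) when all pairwise compatibility conditions hold.
Pairwise compatibility: gcd(m_i, m_j) must divide a_i - a_j for every pair.
Merge one congruence at a time:
  Start: x ≡ 10 (mod 18).
  Combine with x ≡ 5 (mod 6): gcd(18, 6) = 6, and 5 - 10 = -5 is NOT divisible by 6.
    ⇒ system is inconsistent (no integer solution).

No solution (the system is inconsistent).


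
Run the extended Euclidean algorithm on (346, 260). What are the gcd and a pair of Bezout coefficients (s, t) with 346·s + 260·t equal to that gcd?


Euclidean algorithm on (346, 260) — divide until remainder is 0:
  346 = 1 · 260 + 86
  260 = 3 · 86 + 2
  86 = 43 · 2 + 0
gcd(346, 260) = 2.
Track Bezout coefficients alongside the remainders: start with r₀ = 346 = a·1 + b·0 (s = 1, t = 0) and r₁ = 260 = a·0 + b·1 (s = 0, t = 1); each new remainder r_{k+1} = r_{k-1} − q_k·r_k inherits s_{k+1} = s_{k-1} − q_k·s_k, t_{k+1} = t_{k-1} − q_k·t_k, so r_k = a·s_k + b·t_k at every step:
  q = 1: r = 86, s = 1 − 1·0 = 1, t = 0 − 1·1 = -1  (check: 346·1 + 260·(-1) = 86)
  q = 3: r = 2, s = 0 − 3·1 = -3, t = 1 − 3·(-1) = 4  (check: 346·(-3) + 260·4 = 2)
The row with r = 2 (the gcd) gives the Bezout coefficients s = -3, t = 4.
Result: 346 · (-3) + 260 · (4) = 2.

gcd(346, 260) = 2; s = -3, t = 4 (check: 346·(-3) + 260·4 = 2).


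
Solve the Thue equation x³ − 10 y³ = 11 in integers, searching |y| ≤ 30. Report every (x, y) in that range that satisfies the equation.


The equation is x³ - 10y³ = 11. For fixed y, x³ = 10·y³ + 11, so a solution requires the RHS to be a perfect cube.
Strategy: iterate y from -30 to 30, compute RHS = 10·y³ + 11, and check whether it is a (positive or negative) perfect cube.
Check small values of y:
  y = 0: RHS = 11 is not a perfect cube.
  y = 1: RHS = 21 is not a perfect cube.
  y = -1: RHS = 1 = (1)³ ⇒ x = 1 works.
  y = 2: RHS = 91 is not a perfect cube.
  y = -2: RHS = -69 is not a perfect cube.
  y = 3: RHS = 281 is not a perfect cube.
  y = -3: RHS = -259 is not a perfect cube.
Continuing the search up to |y| = 30 finds no further solutions beyond those listed.
Collected solutions: (1, -1).

Solutions (with |y| ≤ 30): (1, -1).


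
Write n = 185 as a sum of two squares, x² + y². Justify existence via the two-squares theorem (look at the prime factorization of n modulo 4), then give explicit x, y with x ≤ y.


Step 1: Factor n = 185 = 5 · 37.
Step 2: Check the mod-4 condition on each prime factor: 5 ≡ 1 (mod 4), exponent 1; 37 ≡ 1 (mod 4), exponent 1.
All primes ≡ 3 (mod 4) appear to even exponent (or don't appear), so by the two-squares theorem n IS expressible as a sum of two squares.
Step 3: Build a representation. Here n = 5 · 37 is a product of primes ≡ 1 (mod 4). Each prime p ≡ 1 (mod 4) is itself a sum of two squares; find a² by testing p − a² for a perfect square:
  5: 5 − 1² = 4 = 2² ⇒ 5 = 1² + 2².
  37: 37 − 1² = 36 = 6² ⇒ 37 = 1² + 6².
  Combine using the Brahmagupta–Fibonacci identity (a² + b²)(c² + d²) = (ac − bd)² + (ad + bc)² = (ac + bd)² + (ad − bc)²:
  5 · 37 = 185: from (1² + 2²)(1² + 6²), take (1·1 − 2·6, 1·6 + 2·1) = (1 − 12, 6 + 2) = (-11, 8); dropping signs (only squares matter) gives (11, 8); check 11² + 8² = 121 + 64 = 185 ✓.
Step 4: Order so x ≤ y and verify: 8² + 11² = 64 + 121 = 185 = n. ✓

n = 185 = 8² + 11² (one valid representation with x ≤ y).


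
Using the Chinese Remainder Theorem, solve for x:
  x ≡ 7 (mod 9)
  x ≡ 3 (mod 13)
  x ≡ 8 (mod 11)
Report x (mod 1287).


Moduli 9, 13, 11 are pairwise coprime; by CRT there is a unique solution modulo M = 9 · 13 · 11 = 1287.
Solve pairwise, accumulating the modulus:
  Start with x ≡ 7 (mod 9).
  Combine with x ≡ 3 (mod 13): since gcd(9, 13) = 1, we get a unique residue mod 117.
    Write x = 7 + 9·t and substitute into x ≡ 3 (mod 13): 9·t ≡ 3 − 7 = -4 (mod 13).
    Reduce coefficients mod 13: 9·t ≡ 9 (mod 13).
    The inverse of 9 mod 13 is 3 (since 9·3 = 27 = 2·13 + 1), so t ≡ 3·9 = 27 ≡ 1 (mod 13).
    Then x = 7 + 9·1 = 16, valid modulo lcm(9, 13) = 117: x ≡ 16 (mod 117).
  Combine with x ≡ 8 (mod 11): since gcd(117, 11) = 1, we get a unique residue mod 1287.
    Write x = 16 + 117·t and substitute into x ≡ 8 (mod 11): 117·t ≡ 8 − 16 = -8 (mod 11).
    Reduce coefficients mod 11: 7·t ≡ 3 (mod 11).
    The inverse of 7 mod 11 is 8 (since 7·8 = 56 = 5·11 + 1), so t ≡ 8·3 = 24 ≡ 2 (mod 11).
    Then x = 16 + 117·2 = 250, valid modulo lcm(117, 11) = 1287: x ≡ 250 (mod 1287).
Verify: 250 mod 9 = 7 ✓, 250 mod 13 = 3 ✓, 250 mod 11 = 8 ✓.

x ≡ 250 (mod 1287).


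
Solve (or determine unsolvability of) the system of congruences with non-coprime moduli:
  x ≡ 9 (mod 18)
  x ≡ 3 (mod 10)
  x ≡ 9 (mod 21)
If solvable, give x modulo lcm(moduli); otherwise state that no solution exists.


Moduli 18, 10, 21 are not pairwise coprime, so CRT works modulo lcm(m_i) when all pairwise compatibility conditions hold.
Pairwise compatibility: gcd(m_i, m_j) must divide a_i - a_j for every pair.
Merge one congruence at a time:
  Start: x ≡ 9 (mod 18).
  Combine with x ≡ 3 (mod 10): gcd(18, 10) = 2; 3 - 9 = -6, which IS divisible by 2, so compatible.
    Write x = 9 + 18·t and substitute into x ≡ 3 (mod 10): 18·t ≡ 3 − 9 = -6 (mod 10).
    Divide the congruence (and modulus) by g = 2: 9·t ≡ -3 (mod 5).
    Reduce coefficients mod 5: 4·t ≡ 2 (mod 5).
    The inverse of 4 mod 5 is 4 (since 4·4 = 16 = 3·5 + 1), so t ≡ 4·2 = 8 ≡ 3 (mod 5).
    Then x = 9 + 18·3 = 63, valid modulo lcm(18, 10) = 90: x ≡ 63 (mod 90).
  Combine with x ≡ 9 (mod 21): gcd(90, 21) = 3; 9 - 63 = -54, which IS divisible by 3, so compatible.
    Write x = 63 + 90·t and substitute into x ≡ 9 (mod 21): 90·t ≡ 9 − 63 = -54 (mod 21).
    Divide the congruence (and modulus) by g = 3: 30·t ≡ -18 (mod 7).
    Reduce coefficients mod 7: 2·t ≡ 3 (mod 7).
    The inverse of 2 mod 7 is 4 (since 2·4 = 8 = 1·7 + 1), so t ≡ 4·3 = 12 ≡ 5 (mod 7).
    Then x = 63 + 90·5 = 513, valid modulo lcm(90, 21) = 630: x ≡ 513 (mod 630).
Verify: 513 mod 18 = 9, 513 mod 10 = 3, 513 mod 21 = 9.

x ≡ 513 (mod 630).


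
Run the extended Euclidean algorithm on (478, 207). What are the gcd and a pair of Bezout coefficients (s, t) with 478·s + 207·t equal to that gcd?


Euclidean algorithm on (478, 207) — divide until remainder is 0:
  478 = 2 · 207 + 64
  207 = 3 · 64 + 15
  64 = 4 · 15 + 4
  15 = 3 · 4 + 3
  4 = 1 · 3 + 1
  3 = 3 · 1 + 0
gcd(478, 207) = 1.
Track Bezout coefficients alongside the remainders: start with r₀ = 478 = a·1 + b·0 (s = 1, t = 0) and r₁ = 207 = a·0 + b·1 (s = 0, t = 1); each new remainder r_{k+1} = r_{k-1} − q_k·r_k inherits s_{k+1} = s_{k-1} − q_k·s_k, t_{k+1} = t_{k-1} − q_k·t_k, so r_k = a·s_k + b·t_k at every step:
  q = 2: r = 64, s = 1 − 2·0 = 1, t = 0 − 2·1 = -2  (check: 478·1 + 207·(-2) = 64)
  q = 3: r = 15, s = 0 − 3·1 = -3, t = 1 − 3·(-2) = 7  (check: 478·(-3) + 207·7 = 15)
  q = 4: r = 4, s = 1 − 4·(-3) = 13, t = -2 − 4·7 = -30  (check: 478·13 + 207·(-30) = 4)
  q = 3: r = 3, s = -3 − 3·13 = -42, t = 7 − 3·(-30) = 97  (check: 478·(-42) + 207·97 = 3)
  q = 1: r = 1, s = 13 − 1·(-42) = 55, t = -30 − 1·97 = -127  (check: 478·55 + 207·(-127) = 1)
The row with r = 1 (the gcd) gives the Bezout coefficients s = 55, t = -127.
Result: 478 · (55) + 207 · (-127) = 1.

gcd(478, 207) = 1; s = 55, t = -127 (check: 478·55 + 207·(-127) = 1).


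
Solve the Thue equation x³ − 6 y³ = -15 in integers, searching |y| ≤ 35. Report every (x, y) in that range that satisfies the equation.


The equation is x³ - 6y³ = -15. For fixed y, x³ = 6·y³ − 15, so a solution requires the RHS to be a perfect cube.
Strategy: iterate y from -35 to 35, compute RHS = 6·y³ − 15, and check whether it is a (positive or negative) perfect cube.
Check small values of y:
  y = 0: RHS = -15 is not a perfect cube.
  y = 1: RHS = -9 is not a perfect cube.
  y = -1: RHS = -21 is not a perfect cube.
  y = 2: RHS = 33 is not a perfect cube.
  y = -2: RHS = -63 is not a perfect cube.
  y = 3: RHS = 147 is not a perfect cube.
  y = -3: RHS = -177 is not a perfect cube.
Continuing the search up to |y| = 35 finds no solutions either.
No (x, y) in the scanned range satisfies the equation.

No integer solutions with |y| ≤ 35.


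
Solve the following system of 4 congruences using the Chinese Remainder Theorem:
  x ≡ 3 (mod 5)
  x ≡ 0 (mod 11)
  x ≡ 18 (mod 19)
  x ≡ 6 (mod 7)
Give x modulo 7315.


Product of moduli M = 5 · 11 · 19 · 7 = 7315.
Merge one congruence at a time:
  Start: x ≡ 3 (mod 5).
  Combine with x ≡ 0 (mod 11); new modulus lcm = 55.
    Write x = 3 + 5·t and substitute into x ≡ 0 (mod 11): 5·t ≡ 0 − 3 = -3 (mod 11).
    Reduce coefficients mod 11: 5·t ≡ 8 (mod 11).
    The inverse of 5 mod 11 is 9 (since 5·9 = 45 = 4·11 + 1), so t ≡ 9·8 = 72 ≡ 6 (mod 11).
    Then x = 3 + 5·6 = 33, valid modulo lcm(5, 11) = 55: x ≡ 33 (mod 55).
  Combine with x ≡ 18 (mod 19); new modulus lcm = 1045.
    Write x = 33 + 55·t and substitute into x ≡ 18 (mod 19): 55·t ≡ 18 − 33 = -15 (mod 19).
    Reduce coefficients mod 19: 17·t ≡ 4 (mod 19).
    The inverse of 17 mod 19 is 9 (since 17·9 = 153 = 8·19 + 1), so t ≡ 9·4 = 36 ≡ 17 (mod 19).
    Then x = 33 + 55·17 = 968, valid modulo lcm(55, 19) = 1045: x ≡ 968 (mod 1045).
  Combine with x ≡ 6 (mod 7); new modulus lcm = 7315.
    Write x = 968 + 1045·t and substitute into x ≡ 6 (mod 7): 1045·t ≡ 6 − 968 = -962 (mod 7).
    Reduce coefficients mod 7: 2·t ≡ 4 (mod 7).
    The inverse of 2 mod 7 is 4 (since 2·4 = 8 = 1·7 + 1), so t ≡ 4·4 = 16 ≡ 2 (mod 7).
    Then x = 968 + 1045·2 = 3058, valid modulo lcm(1045, 7) = 7315: x ≡ 3058 (mod 7315).
Verify against each original: 3058 mod 5 = 3, 3058 mod 11 = 0, 3058 mod 19 = 18, 3058 mod 7 = 6.

x ≡ 3058 (mod 7315).


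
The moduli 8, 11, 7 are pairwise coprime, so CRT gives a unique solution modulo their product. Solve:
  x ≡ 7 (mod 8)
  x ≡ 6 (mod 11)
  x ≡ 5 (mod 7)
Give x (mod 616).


Moduli 8, 11, 7 are pairwise coprime; by CRT there is a unique solution modulo M = 8 · 11 · 7 = 616.
Solve pairwise, accumulating the modulus:
  Start with x ≡ 7 (mod 8).
  Combine with x ≡ 6 (mod 11): since gcd(8, 11) = 1, we get a unique residue mod 88.
    Write x = 7 + 8·t and substitute into x ≡ 6 (mod 11): 8·t ≡ 6 − 7 = -1 (mod 11).
    Reduce coefficients mod 11: 8·t ≡ 10 (mod 11).
    The inverse of 8 mod 11 is 7 (since 8·7 = 56 = 5·11 + 1), so t ≡ 7·10 = 70 ≡ 4 (mod 11).
    Then x = 7 + 8·4 = 39, valid modulo lcm(8, 11) = 88: x ≡ 39 (mod 88).
  Combine with x ≡ 5 (mod 7): since gcd(88, 7) = 1, we get a unique residue mod 616.
    Write x = 39 + 88·t and substitute into x ≡ 5 (mod 7): 88·t ≡ 5 − 39 = -34 (mod 7).
    Reduce coefficients mod 7: 4·t ≡ 1 (mod 7).
    The inverse of 4 mod 7 is 2 (since 4·2 = 8 = 1·7 + 1), so t ≡ 2·1 = 2 ≡ 2 (mod 7).
    Then x = 39 + 88·2 = 215, valid modulo lcm(88, 7) = 616: x ≡ 215 (mod 616).
Verify: 215 mod 8 = 7 ✓, 215 mod 11 = 6 ✓, 215 mod 7 = 5 ✓.

x ≡ 215 (mod 616).


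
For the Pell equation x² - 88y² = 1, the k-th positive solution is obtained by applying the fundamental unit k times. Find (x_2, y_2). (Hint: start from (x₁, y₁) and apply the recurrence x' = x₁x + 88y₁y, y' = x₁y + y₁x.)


Step 1: Find the fundamental solution (x₁, y₁) of x² - 88y² = 1.
  Expand √88 as a continued fraction. a₀ = ⌊√88⌋ = 9; iterate m_{k+1} = d_k·a_k − m_k, d_{k+1} = (88 − m_{k+1}²)/d_k, a_{k+1} = ⌊(a₀ + m_{k+1})/d_{k+1}⌋ (starting m₀ = 0, d₀ = 1), with convergents p_k = a_k·p_{k-1} + p_{k-2}, q_k = a_k·q_{k-1} + q_{k-2} (p₋₁ = 1, q₋₁ = 0):
  k = 0: a₀ = 9; p₀/q₀ = 9/1; p₀² − 88·q₀² = 81 − 88 = -7.
  k = 1: m = 9, d = 7, a = ⌊(9 + 9)/7⌋ = 2; p/q = (2·9 + 1)/(2·1 + 0) = 19/2; p² − 88·q² = 361 − 352 = 9.
  k = 2: m = 5, d = 9, a = ⌊(9 + 5)/9⌋ = 1; p/q = (1·19 + 9)/(1·2 + 1) = 28/3; p² − 88·q² = 784 − 792 = -8.
  k = 3: m = 4, d = 8, a = ⌊(9 + 4)/8⌋ = 1; p/q = (1·28 + 19)/(1·3 + 2) = 47/5; p² − 88·q² = 2209 − 2200 = 9.
  k = 4: m = 4, d = 9, a = ⌊(9 + 4)/9⌋ = 1; p/q = (1·47 + 28)/(1·5 + 3) = 75/8; p² − 88·q² = 5625 − 5632 = -7.
  k = 5: m = 5, d = 7, a = ⌊(9 + 5)/7⌋ = 2; p/q = (2·75 + 47)/(2·8 + 5) = 197/21; p² − 88·q² = 38809 − 38808 = 1.
  The first convergent with p² − 88·q² = 1 gives the fundamental solution (x₁, y₁) = (197, 21).
Step 2: Apply the recurrence (x_{n+1}, y_{n+1}) = (x₁x_n + 88y₁y_n, x₁y_n + y₁x_n) repeatedly.
  From (x_1, y_1) = (197, 21): x_2 = 197·197 + 88·21·21 = 77617; y_2 = 197·21 + 21·197 = 8274.
Step 3: Verify x_2² - 88·y_2² = 6024398689 - 6024398688 = 1 (should be 1). ✓

(x_1, y_1) = (197, 21); (x_2, y_2) = (77617, 8274).


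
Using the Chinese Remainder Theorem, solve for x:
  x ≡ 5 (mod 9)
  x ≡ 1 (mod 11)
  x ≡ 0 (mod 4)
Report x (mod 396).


Moduli 9, 11, 4 are pairwise coprime; by CRT there is a unique solution modulo M = 9 · 11 · 4 = 396.
Solve pairwise, accumulating the modulus:
  Start with x ≡ 5 (mod 9).
  Combine with x ≡ 1 (mod 11): since gcd(9, 11) = 1, we get a unique residue mod 99.
    Write x = 5 + 9·t and substitute into x ≡ 1 (mod 11): 9·t ≡ 1 − 5 = -4 (mod 11).
    Reduce coefficients mod 11: 9·t ≡ 7 (mod 11).
    The inverse of 9 mod 11 is 5 (since 9·5 = 45 = 4·11 + 1), so t ≡ 5·7 = 35 ≡ 2 (mod 11).
    Then x = 5 + 9·2 = 23, valid modulo lcm(9, 11) = 99: x ≡ 23 (mod 99).
  Combine with x ≡ 0 (mod 4): since gcd(99, 4) = 1, we get a unique residue mod 396.
    Write x = 23 + 99·t and substitute into x ≡ 0 (mod 4): 99·t ≡ 0 − 23 = -23 (mod 4).
    Reduce coefficients mod 4: 3·t ≡ 1 (mod 4).
    The inverse of 3 mod 4 is 3 (since 3·3 = 9 = 2·4 + 1), so t ≡ 3·1 = 3 ≡ 3 (mod 4).
    Then x = 23 + 99·3 = 320, valid modulo lcm(99, 4) = 396: x ≡ 320 (mod 396).
Verify: 320 mod 9 = 5 ✓, 320 mod 11 = 1 ✓, 320 mod 4 = 0 ✓.

x ≡ 320 (mod 396).


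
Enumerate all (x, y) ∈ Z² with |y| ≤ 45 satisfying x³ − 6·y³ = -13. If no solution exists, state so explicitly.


The equation is x³ - 6y³ = -13. For fixed y, x³ = 6·y³ − 13, so a solution requires the RHS to be a perfect cube.
Strategy: iterate y from -45 to 45, compute RHS = 6·y³ − 13, and check whether it is a (positive or negative) perfect cube.
Check small values of y:
  y = 0: RHS = -13 is not a perfect cube.
  y = 1: RHS = -7 is not a perfect cube.
  y = -1: RHS = -19 is not a perfect cube.
  y = 2: RHS = 35 is not a perfect cube.
  y = -2: RHS = -61 is not a perfect cube.
  y = 3: RHS = 149 is not a perfect cube.
  y = -3: RHS = -175 is not a perfect cube.
Continuing the search up to |y| = 45 finds no solutions either.
No (x, y) in the scanned range satisfies the equation.

No integer solutions with |y| ≤ 45.


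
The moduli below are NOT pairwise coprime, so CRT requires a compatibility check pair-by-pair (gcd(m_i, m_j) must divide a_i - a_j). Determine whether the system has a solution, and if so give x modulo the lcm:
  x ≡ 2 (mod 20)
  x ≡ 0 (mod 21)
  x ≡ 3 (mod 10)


Moduli 20, 21, 10 are not pairwise coprime, so CRT works modulo lcm(m_i) when all pairwise compatibility conditions hold.
Pairwise compatibility: gcd(m_i, m_j) must divide a_i - a_j for every pair.
Merge one congruence at a time:
  Start: x ≡ 2 (mod 20).
  Combine with x ≡ 0 (mod 21): gcd(20, 21) = 1; 0 - 2 = -2, which IS divisible by 1, so compatible.
    Write x = 2 + 20·t and substitute into x ≡ 0 (mod 21): 20·t ≡ 0 − 2 = -2 (mod 21).
    Reduce coefficients mod 21: 20·t ≡ 19 (mod 21).
    The inverse of 20 mod 21 is 20 (since 20·20 = 400 = 19·21 + 1), so t ≡ 20·19 = 380 ≡ 2 (mod 21).
    Then x = 2 + 20·2 = 42, valid modulo lcm(20, 21) = 420: x ≡ 42 (mod 420).
  Combine with x ≡ 3 (mod 10): gcd(420, 10) = 10, and 3 - 42 = -39 is NOT divisible by 10.
    ⇒ system is inconsistent (no integer solution).

No solution (the system is inconsistent).


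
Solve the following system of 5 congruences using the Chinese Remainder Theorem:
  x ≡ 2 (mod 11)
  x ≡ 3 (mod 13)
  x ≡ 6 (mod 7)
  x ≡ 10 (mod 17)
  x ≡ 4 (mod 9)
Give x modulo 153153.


Product of moduli M = 11 · 13 · 7 · 17 · 9 = 153153.
Merge one congruence at a time:
  Start: x ≡ 2 (mod 11).
  Combine with x ≡ 3 (mod 13); new modulus lcm = 143.
    Write x = 2 + 11·t and substitute into x ≡ 3 (mod 13): 11·t ≡ 3 − 2 = 1 (mod 13).
    The inverse of 11 mod 13 is 6 (since 11·6 = 66 = 5·13 + 1), so t ≡ 6·1 = 6 ≡ 6 (mod 13).
    Then x = 2 + 11·6 = 68, valid modulo lcm(11, 13) = 143: x ≡ 68 (mod 143).
  Combine with x ≡ 6 (mod 7); new modulus lcm = 1001.
    Write x = 68 + 143·t and substitute into x ≡ 6 (mod 7): 143·t ≡ 6 − 68 = -62 (mod 7).
    Reduce coefficients mod 7: 3·t ≡ 1 (mod 7).
    The inverse of 3 mod 7 is 5 (since 3·5 = 15 = 2·7 + 1), so t ≡ 5·1 = 5 ≡ 5 (mod 7).
    Then x = 68 + 143·5 = 783, valid modulo lcm(143, 7) = 1001: x ≡ 783 (mod 1001).
  Combine with x ≡ 10 (mod 17); new modulus lcm = 17017.
    Write x = 783 + 1001·t and substitute into x ≡ 10 (mod 17): 1001·t ≡ 10 − 783 = -773 (mod 17).
    Reduce coefficients mod 17: 15·t ≡ 9 (mod 17).
    The inverse of 15 mod 17 is 8 (since 15·8 = 120 = 7·17 + 1), so t ≡ 8·9 = 72 ≡ 4 (mod 17).
    Then x = 783 + 1001·4 = 4787, valid modulo lcm(1001, 17) = 17017: x ≡ 4787 (mod 17017).
  Combine with x ≡ 4 (mod 9); new modulus lcm = 153153.
    Write x = 4787 + 17017·t and substitute into x ≡ 4 (mod 9): 17017·t ≡ 4 − 4787 = -4783 (mod 9).
    Reduce coefficients mod 9: 7·t ≡ 5 (mod 9).
    The inverse of 7 mod 9 is 4 (since 7·4 = 28 = 3·9 + 1), so t ≡ 4·5 = 20 ≡ 2 (mod 9).
    Then x = 4787 + 17017·2 = 38821, valid modulo lcm(17017, 9) = 153153: x ≡ 38821 (mod 153153).
Verify against each original: 38821 mod 11 = 2, 38821 mod 13 = 3, 38821 mod 7 = 6, 38821 mod 17 = 10, 38821 mod 9 = 4.

x ≡ 38821 (mod 153153).


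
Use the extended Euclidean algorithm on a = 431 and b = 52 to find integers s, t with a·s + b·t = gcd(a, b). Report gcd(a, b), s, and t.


Euclidean algorithm on (431, 52) — divide until remainder is 0:
  431 = 8 · 52 + 15
  52 = 3 · 15 + 7
  15 = 2 · 7 + 1
  7 = 7 · 1 + 0
gcd(431, 52) = 1.
Track Bezout coefficients alongside the remainders: start with r₀ = 431 = a·1 + b·0 (s = 1, t = 0) and r₁ = 52 = a·0 + b·1 (s = 0, t = 1); each new remainder r_{k+1} = r_{k-1} − q_k·r_k inherits s_{k+1} = s_{k-1} − q_k·s_k, t_{k+1} = t_{k-1} − q_k·t_k, so r_k = a·s_k + b·t_k at every step:
  q = 8: r = 15, s = 1 − 8·0 = 1, t = 0 − 8·1 = -8  (check: 431·1 + 52·(-8) = 15)
  q = 3: r = 7, s = 0 − 3·1 = -3, t = 1 − 3·(-8) = 25  (check: 431·(-3) + 52·25 = 7)
  q = 2: r = 1, s = 1 − 2·(-3) = 7, t = -8 − 2·25 = -58  (check: 431·7 + 52·(-58) = 1)
The row with r = 1 (the gcd) gives the Bezout coefficients s = 7, t = -58.
Result: 431 · (7) + 52 · (-58) = 1.

gcd(431, 52) = 1; s = 7, t = -58 (check: 431·7 + 52·(-58) = 1).


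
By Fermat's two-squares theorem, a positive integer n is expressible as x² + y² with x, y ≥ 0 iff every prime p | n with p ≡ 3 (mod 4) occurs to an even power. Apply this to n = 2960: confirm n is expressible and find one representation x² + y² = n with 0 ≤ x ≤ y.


Step 1: Factor n = 2960 = 2^4 · 5 · 37.
Step 2: Check the mod-4 condition on each prime factor: 2 = 2 (special); 5 ≡ 1 (mod 4), exponent 1; 37 ≡ 1 (mod 4), exponent 1.
All primes ≡ 3 (mod 4) appear to even exponent (or don't appear), so by the two-squares theorem n IS expressible as a sum of two squares.
Step 3: Build a representation. Group n = k² · m with k = 4 and m = 5 · 37 = 185 (a product of primes ≡ 1 (mod 4)); a representation of m scales to one of n via (k·x)² + (k·y)² = k²(x² + y²). Each prime p ≡ 1 (mod 4) is itself a sum of two squares; find a² by testing p − a² for a perfect square:
  5: 5 − 1² = 4 = 2² ⇒ 5 = 1² + 2².
  37: 37 − 1² = 36 = 6² ⇒ 37 = 1² + 6².
  Combine using the Brahmagupta–Fibonacci identity (a² + b²)(c² + d²) = (ac − bd)² + (ad + bc)² = (ac + bd)² + (ad − bc)²:
  5 · 37 = 185: from (1² + 2²)(1² + 6²), take (1·1 − 2·6, 1·6 + 2·1) = (1 − 12, 6 + 2) = (-11, 8); dropping signs (only squares matter) gives (11, 8); check 11² + 8² = 121 + 64 = 185 ✓.
  Scale by k = 4: (4·11, 4·8) = (44, 32).
Step 4: Order so x ≤ y and verify: 32² + 44² = 1024 + 1936 = 2960 = n. ✓

n = 2960 = 32² + 44² (one valid representation with x ≤ y).


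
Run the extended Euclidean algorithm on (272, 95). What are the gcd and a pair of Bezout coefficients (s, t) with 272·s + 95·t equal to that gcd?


Euclidean algorithm on (272, 95) — divide until remainder is 0:
  272 = 2 · 95 + 82
  95 = 1 · 82 + 13
  82 = 6 · 13 + 4
  13 = 3 · 4 + 1
  4 = 4 · 1 + 0
gcd(272, 95) = 1.
Track Bezout coefficients alongside the remainders: start with r₀ = 272 = a·1 + b·0 (s = 1, t = 0) and r₁ = 95 = a·0 + b·1 (s = 0, t = 1); each new remainder r_{k+1} = r_{k-1} − q_k·r_k inherits s_{k+1} = s_{k-1} − q_k·s_k, t_{k+1} = t_{k-1} − q_k·t_k, so r_k = a·s_k + b·t_k at every step:
  q = 2: r = 82, s = 1 − 2·0 = 1, t = 0 − 2·1 = -2  (check: 272·1 + 95·(-2) = 82)
  q = 1: r = 13, s = 0 − 1·1 = -1, t = 1 − 1·(-2) = 3  (check: 272·(-1) + 95·3 = 13)
  q = 6: r = 4, s = 1 − 6·(-1) = 7, t = -2 − 6·3 = -20  (check: 272·7 + 95·(-20) = 4)
  q = 3: r = 1, s = -1 − 3·7 = -22, t = 3 − 3·(-20) = 63  (check: 272·(-22) + 95·63 = 1)
The row with r = 1 (the gcd) gives the Bezout coefficients s = -22, t = 63.
Result: 272 · (-22) + 95 · (63) = 1.

gcd(272, 95) = 1; s = -22, t = 63 (check: 272·(-22) + 95·63 = 1).


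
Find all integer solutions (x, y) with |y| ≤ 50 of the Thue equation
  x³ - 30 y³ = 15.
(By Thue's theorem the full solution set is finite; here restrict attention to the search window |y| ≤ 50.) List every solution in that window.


The equation is x³ - 30y³ = 15. For fixed y, x³ = 30·y³ + 15, so a solution requires the RHS to be a perfect cube.
Strategy: iterate y from -50 to 50, compute RHS = 30·y³ + 15, and check whether it is a (positive or negative) perfect cube.
Check small values of y:
  y = 0: RHS = 15 is not a perfect cube.
  y = 1: RHS = 45 is not a perfect cube.
  y = -1: RHS = -15 is not a perfect cube.
  y = 2: RHS = 255 is not a perfect cube.
  y = -2: RHS = -225 is not a perfect cube.
  y = 3: RHS = 825 is not a perfect cube.
  y = -3: RHS = -795 is not a perfect cube.
Continuing the search up to |y| = 50 finds no solutions either.
No (x, y) in the scanned range satisfies the equation.

No integer solutions with |y| ≤ 50.


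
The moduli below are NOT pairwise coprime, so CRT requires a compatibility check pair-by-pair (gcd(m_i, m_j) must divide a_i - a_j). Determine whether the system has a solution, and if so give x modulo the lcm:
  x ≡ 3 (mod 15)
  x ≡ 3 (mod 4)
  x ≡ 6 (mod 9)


Moduli 15, 4, 9 are not pairwise coprime, so CRT works modulo lcm(m_i) when all pairwise compatibility conditions hold.
Pairwise compatibility: gcd(m_i, m_j) must divide a_i - a_j for every pair.
Merge one congruence at a time:
  Start: x ≡ 3 (mod 15).
  Combine with x ≡ 3 (mod 4): gcd(15, 4) = 1; 3 - 3 = 0, which IS divisible by 1, so compatible.
    Write x = 3 + 15·t and substitute into x ≡ 3 (mod 4): 15·t ≡ 3 − 3 = 0 (mod 4).
    Reduce coefficients mod 4: 3·t ≡ 0 (mod 4).
    The inverse of 3 mod 4 is 3 (since 3·3 = 9 = 2·4 + 1), so t ≡ 3·0 = 0 ≡ 0 (mod 4).
    Then x = 3 + 15·0 = 3, valid modulo lcm(15, 4) = 60: x ≡ 3 (mod 60).
  Combine with x ≡ 6 (mod 9): gcd(60, 9) = 3; 6 - 3 = 3, which IS divisible by 3, so compatible.
    Write x = 3 + 60·t and substitute into x ≡ 6 (mod 9): 60·t ≡ 6 − 3 = 3 (mod 9).
    Divide the congruence (and modulus) by g = 3: 20·t ≡ 1 (mod 3).
    Reduce coefficients mod 3: 2·t ≡ 1 (mod 3).
    The inverse of 2 mod 3 is 2 (since 2·2 = 4 = 1·3 + 1), so t ≡ 2·1 = 2 ≡ 2 (mod 3).
    Then x = 3 + 60·2 = 123, valid modulo lcm(60, 9) = 180: x ≡ 123 (mod 180).
Verify: 123 mod 15 = 3, 123 mod 4 = 3, 123 mod 9 = 6.

x ≡ 123 (mod 180).


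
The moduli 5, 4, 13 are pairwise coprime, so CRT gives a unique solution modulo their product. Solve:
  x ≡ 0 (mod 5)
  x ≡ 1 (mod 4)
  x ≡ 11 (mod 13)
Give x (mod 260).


Moduli 5, 4, 13 are pairwise coprime; by CRT there is a unique solution modulo M = 5 · 4 · 13 = 260.
Solve pairwise, accumulating the modulus:
  Start with x ≡ 0 (mod 5).
  Combine with x ≡ 1 (mod 4): since gcd(5, 4) = 1, we get a unique residue mod 20.
    Write x = 0 + 5·t and substitute into x ≡ 1 (mod 4): 5·t ≡ 1 − 0 = 1 (mod 4).
    Reduce coefficients mod 4: 1·t ≡ 1 (mod 4).
    So t ≡ 1 (mod 4).
    Then x = 0 + 5·1 = 5, valid modulo lcm(5, 4) = 20: x ≡ 5 (mod 20).
  Combine with x ≡ 11 (mod 13): since gcd(20, 13) = 1, we get a unique residue mod 260.
    Write x = 5 + 20·t and substitute into x ≡ 11 (mod 13): 20·t ≡ 11 − 5 = 6 (mod 13).
    Reduce coefficients mod 13: 7·t ≡ 6 (mod 13).
    The inverse of 7 mod 13 is 2 (since 7·2 = 14 = 1·13 + 1), so t ≡ 2·6 = 12 ≡ 12 (mod 13).
    Then x = 5 + 20·12 = 245, valid modulo lcm(20, 13) = 260: x ≡ 245 (mod 260).
Verify: 245 mod 5 = 0 ✓, 245 mod 4 = 1 ✓, 245 mod 13 = 11 ✓.

x ≡ 245 (mod 260).


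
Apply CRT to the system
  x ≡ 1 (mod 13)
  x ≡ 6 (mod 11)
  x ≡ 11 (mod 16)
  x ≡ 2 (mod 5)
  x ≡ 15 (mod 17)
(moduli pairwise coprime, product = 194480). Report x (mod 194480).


Product of moduli M = 13 · 11 · 16 · 5 · 17 = 194480.
Merge one congruence at a time:
  Start: x ≡ 1 (mod 13).
  Combine with x ≡ 6 (mod 11); new modulus lcm = 143.
    Write x = 1 + 13·t and substitute into x ≡ 6 (mod 11): 13·t ≡ 6 − 1 = 5 (mod 11).
    Reduce coefficients mod 11: 2·t ≡ 5 (mod 11).
    The inverse of 2 mod 11 is 6 (since 2·6 = 12 = 1·11 + 1), so t ≡ 6·5 = 30 ≡ 8 (mod 11).
    Then x = 1 + 13·8 = 105, valid modulo lcm(13, 11) = 143: x ≡ 105 (mod 143).
  Combine with x ≡ 11 (mod 16); new modulus lcm = 2288.
    Write x = 105 + 143·t and substitute into x ≡ 11 (mod 16): 143·t ≡ 11 − 105 = -94 (mod 16).
    Reduce coefficients mod 16: 15·t ≡ 2 (mod 16).
    The inverse of 15 mod 16 is 15 (since 15·15 = 225 = 14·16 + 1), so t ≡ 15·2 = 30 ≡ 14 (mod 16).
    Then x = 105 + 143·14 = 2107, valid modulo lcm(143, 16) = 2288: x ≡ 2107 (mod 2288).
  Combine with x ≡ 2 (mod 5); new modulus lcm = 11440.
    Write x = 2107 + 2288·t and substitute into x ≡ 2 (mod 5): 2288·t ≡ 2 − 2107 = -2105 (mod 5).
    Reduce coefficients mod 5: 3·t ≡ 0 (mod 5).
    The inverse of 3 mod 5 is 2 (since 3·2 = 6 = 1·5 + 1), so t ≡ 2·0 = 0 ≡ 0 (mod 5).
    Then x = 2107 + 2288·0 = 2107, valid modulo lcm(2288, 5) = 11440: x ≡ 2107 (mod 11440).
  Combine with x ≡ 15 (mod 17); new modulus lcm = 194480.
    Write x = 2107 + 11440·t and substitute into x ≡ 15 (mod 17): 11440·t ≡ 15 − 2107 = -2092 (mod 17).
    Reduce coefficients mod 17: 16·t ≡ 16 (mod 17).
    The inverse of 16 mod 17 is 16 (since 16·16 = 256 = 15·17 + 1), so t ≡ 16·16 = 256 ≡ 1 (mod 17).
    Then x = 2107 + 11440·1 = 13547, valid modulo lcm(11440, 17) = 194480: x ≡ 13547 (mod 194480).
Verify against each original: 13547 mod 13 = 1, 13547 mod 11 = 6, 13547 mod 16 = 11, 13547 mod 5 = 2, 13547 mod 17 = 15.

x ≡ 13547 (mod 194480).


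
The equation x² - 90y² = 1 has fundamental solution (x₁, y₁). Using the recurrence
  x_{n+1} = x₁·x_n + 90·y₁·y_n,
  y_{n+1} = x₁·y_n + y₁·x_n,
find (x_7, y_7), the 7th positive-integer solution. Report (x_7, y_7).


Step 1: Find the fundamental solution (x₁, y₁) of x² - 90y² = 1.
  Expand √90 as a continued fraction. a₀ = ⌊√90⌋ = 9; iterate m_{k+1} = d_k·a_k − m_k, d_{k+1} = (90 − m_{k+1}²)/d_k, a_{k+1} = ⌊(a₀ + m_{k+1})/d_{k+1}⌋ (starting m₀ = 0, d₀ = 1), with convergents p_k = a_k·p_{k-1} + p_{k-2}, q_k = a_k·q_{k-1} + q_{k-2} (p₋₁ = 1, q₋₁ = 0):
  k = 0: a₀ = 9; p₀/q₀ = 9/1; p₀² − 90·q₀² = 81 − 90 = -9.
  k = 1: m = 9, d = 9, a = ⌊(9 + 9)/9⌋ = 2; p/q = (2·9 + 1)/(2·1 + 0) = 19/2; p² − 90·q² = 361 − 360 = 1.
  The first convergent with p² − 90·q² = 1 gives the fundamental solution (x₁, y₁) = (19, 2).
Step 2: Apply the recurrence (x_{n+1}, y_{n+1}) = (x₁x_n + 90y₁y_n, x₁y_n + y₁x_n) repeatedly.
  From (x_1, y_1) = (19, 2): x_2 = 19·19 + 90·2·2 = 721; y_2 = 19·2 + 2·19 = 76.
  From (x_2, y_2) = (721, 76): x_3 = 19·721 + 90·2·76 = 27379; y_3 = 19·76 + 2·721 = 2886.
  From (x_3, y_3) = (27379, 2886): x_4 = 19·27379 + 90·2·2886 = 1039681; y_4 = 19·2886 + 2·27379 = 109592.
  From (x_4, y_4) = (1039681, 109592): x_5 = 19·1039681 + 90·2·109592 = 39480499; y_5 = 19·109592 + 2·1039681 = 4161610.
  From (x_5, y_5) = (39480499, 4161610): x_6 = 19·39480499 + 90·2·4161610 = 1499219281; y_6 = 19·4161610 + 2·39480499 = 158031588.
  From (x_6, y_6) = (1499219281, 158031588): x_7 = 19·1499219281 + 90·2·158031588 = 56930852179; y_7 = 19·158031588 + 2·1499219281 = 6001038734.
Step 3: Verify x_7² - 90·y_7² = 3241121929827149048041 - 3241121929827149048040 = 1 (should be 1). ✓

(x_1, y_1) = (19, 2); (x_7, y_7) = (56930852179, 6001038734).
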